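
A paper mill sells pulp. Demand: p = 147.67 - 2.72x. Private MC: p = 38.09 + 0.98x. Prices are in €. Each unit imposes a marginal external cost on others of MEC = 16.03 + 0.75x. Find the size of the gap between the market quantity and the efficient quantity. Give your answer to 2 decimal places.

8.59 units

Market equilibrium (private): 38.09 + 0.98x = 147.67 - 2.72x → x_m = 29.6162.
Social marginal cost = private MC + MEC = 54.12 + 1.73x.
Set SMC = demand: 54.12 + 1.73x = 147.67 - 2.72x → x* = 21.0225.
Gap = |29.6162 − 21.0225| = 8.5937.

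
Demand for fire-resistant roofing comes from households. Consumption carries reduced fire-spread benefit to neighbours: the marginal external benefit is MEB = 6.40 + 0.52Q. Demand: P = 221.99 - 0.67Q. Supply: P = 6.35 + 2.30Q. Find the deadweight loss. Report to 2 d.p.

Market equilibrium (private): 6.35 + 2.30Q = 221.99 - 0.67Q → Q_m = 72.6061.
Social marginal benefit = demand + MEB = 228.39 - 0.15Q.
Set SMB = MC: 228.39 - 0.15Q = 6.35 + 2.30Q → Q* = 90.6286.
Between Q* and Q_m the wedge SMB − MC runs linearly from 0 to MEB(Q_m), so the loss is a triangle.
DWL = ½ × 18.0225 × 44.1552 = 397.8935.

DWL = 397.89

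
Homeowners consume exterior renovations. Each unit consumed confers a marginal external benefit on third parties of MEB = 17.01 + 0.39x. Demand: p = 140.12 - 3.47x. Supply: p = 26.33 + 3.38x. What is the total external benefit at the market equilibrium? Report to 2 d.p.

336.37

Market equilibrium (private): 26.33 + 3.38x = 140.12 - 3.47x → x_m = 16.6117.
Total external benefit = ∫₀^{x_m} (17.01 + 0.39x) dx = 17.01×16.6117 + ½×0.39×16.6117² = 336.3750.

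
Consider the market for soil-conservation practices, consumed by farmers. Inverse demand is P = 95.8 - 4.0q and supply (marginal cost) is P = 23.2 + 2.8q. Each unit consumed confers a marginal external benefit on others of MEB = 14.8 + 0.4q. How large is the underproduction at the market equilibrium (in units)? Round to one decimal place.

3.0 units

Market equilibrium (private): 23.2 + 2.8q = 95.8 - 4.0q → q_m = 10.6765.
Social marginal benefit = demand + MEB = 110.6 - 3.6q.
Set SMB = MC: 110.6 - 3.6q = 23.2 + 2.8q → q* = 13.6563.
Gap = |10.6765 − 13.6563| = 2.9798.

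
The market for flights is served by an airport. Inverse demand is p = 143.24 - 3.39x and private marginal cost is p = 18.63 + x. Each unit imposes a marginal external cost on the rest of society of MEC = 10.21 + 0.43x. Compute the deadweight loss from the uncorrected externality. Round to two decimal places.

DWL = 52.12

Market equilibrium (private): 18.63 + x = 143.24 - 3.39x → x_m = 28.3850.
Social marginal cost = private MC + MEC = 28.84 + 1.43x.
Set SMC = demand: 28.84 + 1.43x = 143.24 - 3.39x → x* = 23.7344.
Height of the DWL triangle at x_m is SMC(x_m) − demand(x_m) = MEC(x_m) = 22.4155.
DWL = ½ × 4.6506 × 22.4155 = 52.1228.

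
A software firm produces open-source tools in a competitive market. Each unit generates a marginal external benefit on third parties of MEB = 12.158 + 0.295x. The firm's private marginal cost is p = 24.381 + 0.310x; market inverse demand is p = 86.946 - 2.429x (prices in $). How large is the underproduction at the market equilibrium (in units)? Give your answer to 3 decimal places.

7.732 units

Market equilibrium (private): 24.381 + 0.310x = 86.946 - 2.429x → x_m = 22.8423.
Social marginal cost = private MC − MEB = 12.223 + 0.015x.
Set SMC = demand: 12.223 + 0.015x = 86.946 - 2.429x → x* = 30.5741.
Gap = |22.8423 − 30.5741| = 7.7318.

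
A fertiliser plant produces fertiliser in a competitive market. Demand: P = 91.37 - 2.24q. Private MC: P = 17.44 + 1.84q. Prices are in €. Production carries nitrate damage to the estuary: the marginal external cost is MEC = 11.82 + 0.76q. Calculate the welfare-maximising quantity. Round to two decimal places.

q* = 12.83

Social marginal cost = private MC + MEC = 29.26 + 2.60q.
Set SMC = demand: 29.26 + 2.60q = 91.37 - 2.24q → q* = 12.8326.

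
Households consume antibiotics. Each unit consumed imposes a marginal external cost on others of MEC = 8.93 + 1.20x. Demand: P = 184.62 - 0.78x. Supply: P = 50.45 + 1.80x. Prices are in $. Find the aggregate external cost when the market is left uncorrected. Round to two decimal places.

$2087.04

Market equilibrium (private): 50.45 + 1.80x = 184.62 - 0.78x → x_m = 52.0039.
Total external cost = ∫₀^{x_m} (8.93 + 1.20x) dx = 8.93×52.0039 + ½×1.20×52.0039² = 2087.0382.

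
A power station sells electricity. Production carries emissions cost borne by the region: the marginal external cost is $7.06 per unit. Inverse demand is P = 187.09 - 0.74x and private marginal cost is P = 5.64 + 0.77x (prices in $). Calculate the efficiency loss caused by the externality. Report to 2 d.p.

DWL = $16.50

Market equilibrium (private): 5.64 + 0.77x = 187.09 - 0.74x → x_m = 120.1656.
Social marginal cost = private MC + MEC = 12.70 + 0.77x.
Set SMC = demand: 12.70 + 0.77x = 187.09 - 0.74x → x* = 115.4901.
The welfare-loss triangle has base |x_m − x*| and height MEC(x_m) (the vertical gap between SMC and demand is zero at x* and MEC at x_m).
DWL = ½ × 4.6755 × 7.0600 = 16.5045.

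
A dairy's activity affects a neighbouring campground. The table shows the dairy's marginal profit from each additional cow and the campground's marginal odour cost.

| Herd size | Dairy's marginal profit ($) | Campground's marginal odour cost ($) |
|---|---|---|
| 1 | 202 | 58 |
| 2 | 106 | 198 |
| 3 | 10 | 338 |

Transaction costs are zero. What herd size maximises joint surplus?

Bargaining reaches the level where marginal profit last exceeds marginal odour cost.
That holds through level 1 (202 ≥ 58) but not at 2 (106 < 198).

1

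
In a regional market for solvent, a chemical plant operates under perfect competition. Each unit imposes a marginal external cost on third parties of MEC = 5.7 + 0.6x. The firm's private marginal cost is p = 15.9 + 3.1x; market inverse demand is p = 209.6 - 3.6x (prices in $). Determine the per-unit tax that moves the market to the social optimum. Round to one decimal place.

Social marginal cost = private MC + MEC = 21.6 + 3.7x.
Set SMC = demand: 21.6 + 3.7x = 209.6 - 3.6x → x* = 25.7534.
The Pigouvian tax equals MEC at x*: 5.7 + 0.6×25.7534 = 21.1520.

tax = $21.2 per unit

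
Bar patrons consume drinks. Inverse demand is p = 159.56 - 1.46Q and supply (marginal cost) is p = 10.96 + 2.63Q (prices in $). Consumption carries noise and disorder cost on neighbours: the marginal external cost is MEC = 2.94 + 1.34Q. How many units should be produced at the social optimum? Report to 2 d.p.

Social marginal benefit = demand − MEC = 156.62 - 2.80Q.
Set SMB = MC: 156.62 - 2.80Q = 10.96 + 2.63Q → Q* = 26.8250.

Q* = 26.83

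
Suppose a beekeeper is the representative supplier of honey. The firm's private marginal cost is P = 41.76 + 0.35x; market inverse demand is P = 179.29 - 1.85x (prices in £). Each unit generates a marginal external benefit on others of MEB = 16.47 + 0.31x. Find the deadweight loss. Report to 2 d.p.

DWL = £339.99

Market equilibrium (private): 41.76 + 0.35x = 179.29 - 1.85x → x_m = 62.5136.
Social marginal cost = private MC − MEB = 25.29 + 0.04x.
Set SMC = demand: 25.29 + 0.04x = 179.29 - 1.85x → x* = 81.4815.
The loss is the area between SMC and demand from x* to x_m; with linear curves that's a triangle of height MEB(x_m).
DWL = ½ × 18.9679 × 35.8492 = 339.9920.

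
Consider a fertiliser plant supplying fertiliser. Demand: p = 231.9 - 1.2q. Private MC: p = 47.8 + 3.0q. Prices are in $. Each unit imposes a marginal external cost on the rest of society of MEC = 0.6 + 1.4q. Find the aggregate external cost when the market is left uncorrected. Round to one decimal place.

$1371.3

Market equilibrium (private): 47.8 + 3.0q = 231.9 - 1.2q → q_m = 43.8333.
Total external cost = ∫₀^{q_m} (0.6 + 1.4q) dq = 0.6×43.8333 + ½×1.4×43.8333² = 1371.2507.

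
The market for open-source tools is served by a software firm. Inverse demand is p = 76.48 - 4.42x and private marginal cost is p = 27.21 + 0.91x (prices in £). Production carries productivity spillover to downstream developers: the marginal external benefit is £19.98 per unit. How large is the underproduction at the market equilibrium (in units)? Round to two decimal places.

Market equilibrium (private): 27.21 + 0.91x = 76.48 - 4.42x → x_m = 9.2439.
Social marginal cost = private MC − MEB = 7.23 + 0.91x.
Set SMC = demand: 7.23 + 0.91x = 76.48 - 4.42x → x* = 12.9925.
Gap = |9.2439 − 12.9925| = 3.7486.

3.75 units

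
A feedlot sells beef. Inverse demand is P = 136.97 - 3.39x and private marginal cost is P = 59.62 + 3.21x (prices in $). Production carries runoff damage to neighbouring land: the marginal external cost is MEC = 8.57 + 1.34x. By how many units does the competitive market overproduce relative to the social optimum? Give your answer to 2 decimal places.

Market equilibrium (private): 59.62 + 3.21x = 136.97 - 3.39x → x_m = 11.7197.
Social marginal cost = private MC + MEC = 68.19 + 4.55x.
Set SMC = demand: 68.19 + 4.55x = 136.97 - 3.39x → x* = 8.6625.
Gap = |11.7197 − 8.6625| = 3.0572.

3.06 units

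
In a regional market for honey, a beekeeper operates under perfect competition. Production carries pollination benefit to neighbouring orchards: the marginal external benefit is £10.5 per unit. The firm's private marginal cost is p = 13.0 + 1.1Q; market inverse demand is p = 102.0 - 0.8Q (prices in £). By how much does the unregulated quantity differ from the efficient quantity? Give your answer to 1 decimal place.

Market equilibrium (private): 13.0 + 1.1Q = 102.0 - 0.8Q → Q_m = 46.8421.
Social marginal cost = private MC − MEB = 2.5 + 1.1Q.
Set SMC = demand: 2.5 + 1.1Q = 102.0 - 0.8Q → Q* = 52.3684.
Gap = |46.8421 − 52.3684| = 5.5263.

5.5 units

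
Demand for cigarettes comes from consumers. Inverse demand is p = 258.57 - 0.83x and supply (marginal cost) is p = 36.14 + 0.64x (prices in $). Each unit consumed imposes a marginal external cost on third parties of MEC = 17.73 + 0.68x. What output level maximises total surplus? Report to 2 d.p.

x* = 95.21

Social marginal benefit = demand − MEC = 240.84 - 1.51x.
Set SMB = MC: 240.84 - 1.51x = 36.14 + 0.64x → x* = 95.2093.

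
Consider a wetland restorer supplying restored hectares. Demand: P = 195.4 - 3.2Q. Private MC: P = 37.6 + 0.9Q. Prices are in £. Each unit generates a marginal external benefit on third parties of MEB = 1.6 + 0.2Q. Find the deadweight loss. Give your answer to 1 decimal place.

DWL = £11.1

Market equilibrium (private): 37.6 + 0.9Q = 195.4 - 3.2Q → Q_m = 38.4878.
Social marginal cost = private MC − MEB = 36.0 + 0.7Q.
Set SMC = demand: 36.0 + 0.7Q = 195.4 - 3.2Q → Q* = 40.8718.
Between Q* and Q_m the wedge demand − SMC runs linearly from 0 to MEB(Q_m), so the loss is a triangle.
DWL = ½ × 2.3840 × 9.2976 = 11.0827.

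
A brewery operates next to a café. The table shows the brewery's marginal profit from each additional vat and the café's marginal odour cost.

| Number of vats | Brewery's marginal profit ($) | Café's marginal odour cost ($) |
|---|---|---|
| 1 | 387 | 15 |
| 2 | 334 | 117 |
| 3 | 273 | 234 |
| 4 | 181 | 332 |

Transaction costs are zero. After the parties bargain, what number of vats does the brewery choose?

3

Bargaining reaches the level where marginal profit last exceeds marginal odour cost.
That holds through level 3 (273 ≥ 234) but not at 4 (181 < 332).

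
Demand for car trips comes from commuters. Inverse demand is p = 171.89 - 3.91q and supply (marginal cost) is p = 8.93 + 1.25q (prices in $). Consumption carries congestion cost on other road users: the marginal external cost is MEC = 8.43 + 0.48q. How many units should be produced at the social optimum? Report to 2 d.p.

Social marginal benefit = demand − MEC = 163.46 - 4.39q.
Set SMB = MC: 163.46 - 4.39q = 8.93 + 1.25q → q* = 27.3989.

q* = 27.40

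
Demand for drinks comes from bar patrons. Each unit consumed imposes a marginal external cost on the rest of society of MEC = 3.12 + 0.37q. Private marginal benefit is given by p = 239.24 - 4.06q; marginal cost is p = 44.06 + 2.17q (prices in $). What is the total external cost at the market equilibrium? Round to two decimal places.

Market equilibrium (private): 44.06 + 2.17q = 239.24 - 4.06q → q_m = 31.3291.
Total external cost = ∫₀^{q_m} (3.12 + 0.37q) dq = 3.12×31.3291 + ½×0.37×31.3291² = 279.3266.

$279.33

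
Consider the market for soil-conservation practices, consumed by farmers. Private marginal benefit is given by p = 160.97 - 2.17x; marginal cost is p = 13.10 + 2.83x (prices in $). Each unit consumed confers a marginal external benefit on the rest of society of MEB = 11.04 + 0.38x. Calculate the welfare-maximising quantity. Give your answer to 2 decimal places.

x* = 34.40

Social marginal benefit = demand + MEB = 172.01 - 1.79x.
Set SMB = MC: 172.01 - 1.79x = 13.10 + 2.83x → x* = 34.3961.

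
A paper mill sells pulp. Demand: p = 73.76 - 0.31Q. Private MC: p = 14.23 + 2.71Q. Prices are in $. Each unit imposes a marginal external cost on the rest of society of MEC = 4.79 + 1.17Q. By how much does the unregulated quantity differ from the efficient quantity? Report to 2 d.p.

Market equilibrium (private): 14.23 + 2.71Q = 73.76 - 0.31Q → Q_m = 19.7119.
Social marginal cost = private MC + MEC = 19.02 + 3.88Q.
Set SMC = demand: 19.02 + 3.88Q = 73.76 - 0.31Q → Q* = 13.0644.
Gap = |19.7119 − 13.0644| = 6.6475.

6.65 units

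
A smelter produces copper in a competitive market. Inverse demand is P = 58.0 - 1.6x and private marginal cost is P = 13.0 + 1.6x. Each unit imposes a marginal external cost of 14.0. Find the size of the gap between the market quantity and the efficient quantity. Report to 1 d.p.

Market equilibrium (private): 13.0 + 1.6x = 58.0 - 1.6x → x_m = 14.0625.
Social marginal cost = private MC + MEC = 27.0 + 1.6x.
Set SMC = demand: 27.0 + 1.6x = 58.0 - 1.6x → x* = 9.6875.
Gap = |14.0625 − 9.6875| = 4.3750.

4.4 units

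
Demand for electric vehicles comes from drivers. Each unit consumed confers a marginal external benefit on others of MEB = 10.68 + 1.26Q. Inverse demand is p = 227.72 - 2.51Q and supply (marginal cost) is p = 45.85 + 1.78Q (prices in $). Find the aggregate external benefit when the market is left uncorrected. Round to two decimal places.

Market equilibrium (private): 45.85 + 1.78Q = 227.72 - 2.51Q → Q_m = 42.3939.
Total external benefit = ∫₀^{Q_m} (10.68 + 1.26Q) dQ = 10.68×42.3939 + ½×1.26×42.3939² = 1585.0298.

$1585.03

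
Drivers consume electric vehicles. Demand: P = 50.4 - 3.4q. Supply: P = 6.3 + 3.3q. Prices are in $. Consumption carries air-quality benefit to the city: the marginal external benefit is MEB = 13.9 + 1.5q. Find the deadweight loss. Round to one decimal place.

Market equilibrium (private): 6.3 + 3.3q = 50.4 - 3.4q → q_m = 6.5821.
Social marginal benefit = demand + MEB = 64.3 - 1.9q.
Set SMB = MC: 64.3 - 1.9q = 6.3 + 3.3q → q* = 11.1538.
The welfare-loss triangle has base |q_m − q*| and height MEB(q_m) (the vertical gap between SMB and MC is zero at q* and MEB at q_m).
DWL = ½ × 4.5717 × 23.7731 = 54.3417.

DWL = $54.3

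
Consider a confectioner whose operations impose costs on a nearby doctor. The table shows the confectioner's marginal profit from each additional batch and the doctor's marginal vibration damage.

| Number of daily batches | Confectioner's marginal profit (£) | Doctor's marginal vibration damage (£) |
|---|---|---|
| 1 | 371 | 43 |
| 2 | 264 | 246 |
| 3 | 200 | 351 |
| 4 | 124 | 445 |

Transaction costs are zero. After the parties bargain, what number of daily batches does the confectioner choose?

Bargaining reaches the level where marginal profit last exceeds marginal vibration damage.
That holds through level 2 (264 ≥ 246) but not at 3 (200 < 351).

2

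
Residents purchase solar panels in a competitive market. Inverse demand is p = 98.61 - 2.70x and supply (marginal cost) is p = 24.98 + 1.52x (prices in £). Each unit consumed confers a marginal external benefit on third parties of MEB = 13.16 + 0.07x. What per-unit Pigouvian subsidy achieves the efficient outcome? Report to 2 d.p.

subsidy = £14.62 per unit

Social marginal benefit = demand + MEB = 111.77 - 2.63x.
Set SMB = MC: 111.77 - 2.63x = 24.98 + 1.52x → x* = 20.9133.
The Pigouvian subsidy equals MEB at x*: 13.16 + 0.07×20.9133 = 14.6239.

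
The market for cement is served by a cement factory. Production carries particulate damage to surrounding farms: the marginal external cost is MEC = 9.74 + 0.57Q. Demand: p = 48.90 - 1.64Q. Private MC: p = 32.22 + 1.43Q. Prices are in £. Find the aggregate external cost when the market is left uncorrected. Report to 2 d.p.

Market equilibrium (private): 32.22 + 1.43Q = 48.90 - 1.64Q → Q_m = 5.4332.
Total external cost = ∫₀^{Q_m} (9.74 + 0.57Q) dQ = 9.74×5.4332 + ½×0.57×5.4332² = 61.3325.

£61.33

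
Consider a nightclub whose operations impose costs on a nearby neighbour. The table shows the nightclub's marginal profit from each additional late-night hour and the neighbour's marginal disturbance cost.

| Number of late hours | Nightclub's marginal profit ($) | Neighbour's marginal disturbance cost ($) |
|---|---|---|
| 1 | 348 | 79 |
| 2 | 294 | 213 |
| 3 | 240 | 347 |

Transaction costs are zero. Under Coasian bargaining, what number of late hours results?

Bargaining reaches the level where marginal profit last exceeds marginal disturbance cost.
That holds through level 2 (294 ≥ 213) but not at 3 (240 < 347).

2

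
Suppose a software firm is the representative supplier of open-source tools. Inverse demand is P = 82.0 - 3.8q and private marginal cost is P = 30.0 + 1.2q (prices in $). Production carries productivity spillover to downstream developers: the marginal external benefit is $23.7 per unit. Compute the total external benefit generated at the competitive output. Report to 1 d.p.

$246.5

Market equilibrium (private): 30.0 + 1.2q = 82.0 - 3.8q → q_m = 10.4000.
Total external benefit = MEB × q_m = 23.7 × 10.4000 = 246.4800.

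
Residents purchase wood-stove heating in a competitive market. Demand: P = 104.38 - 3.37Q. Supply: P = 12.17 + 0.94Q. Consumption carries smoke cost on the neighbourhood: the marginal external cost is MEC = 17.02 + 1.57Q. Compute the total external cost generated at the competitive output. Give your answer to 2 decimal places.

Market equilibrium (private): 12.17 + 0.94Q = 104.38 - 3.37Q → Q_m = 21.3944.
Total external cost = ∫₀^{Q_m} (17.02 + 1.57Q) dQ = 17.02×21.3944 + ½×1.57×21.3944² = 723.4432.

723.44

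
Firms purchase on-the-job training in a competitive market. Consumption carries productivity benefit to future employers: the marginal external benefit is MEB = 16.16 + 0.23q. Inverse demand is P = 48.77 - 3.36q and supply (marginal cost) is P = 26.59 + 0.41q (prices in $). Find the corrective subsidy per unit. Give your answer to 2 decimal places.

Social marginal benefit = demand + MEB = 64.93 - 3.13q.
Set SMB = MC: 64.93 - 3.13q = 26.59 + 0.41q → q* = 10.8305.
The Pigouvian subsidy equals MEB at q*: 16.16 + 0.23×10.8305 = 18.6510.

subsidy = $18.65 per unit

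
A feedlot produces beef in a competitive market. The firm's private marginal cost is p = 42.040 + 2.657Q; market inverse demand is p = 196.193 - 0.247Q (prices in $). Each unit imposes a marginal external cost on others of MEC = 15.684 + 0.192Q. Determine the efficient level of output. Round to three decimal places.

Q* = 44.725

Social marginal cost = private MC + MEC = 57.724 + 2.849Q.
Set SMC = demand: 57.724 + 2.849Q = 196.193 - 0.247Q → Q* = 44.7251.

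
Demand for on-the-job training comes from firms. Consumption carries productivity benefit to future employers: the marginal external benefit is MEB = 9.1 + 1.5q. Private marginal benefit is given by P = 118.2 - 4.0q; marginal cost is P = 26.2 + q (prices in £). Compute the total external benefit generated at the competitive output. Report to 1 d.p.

Market equilibrium (private): 26.2 + q = 118.2 - 4.0q → q_m = 18.4000.
Total external benefit = ∫₀^{q_m} (9.1 + 1.5q) dq = 9.1×18.4000 + ½×1.5×18.4000² = 421.3600.

£421.4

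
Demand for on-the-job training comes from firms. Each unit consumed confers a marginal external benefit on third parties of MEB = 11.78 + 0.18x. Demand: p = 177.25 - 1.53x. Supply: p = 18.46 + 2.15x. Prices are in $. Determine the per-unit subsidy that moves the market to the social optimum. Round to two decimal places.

Social marginal benefit = demand + MEB = 189.03 - 1.35x.
Set SMB = MC: 189.03 - 1.35x = 18.46 + 2.15x → x* = 48.7343.
The Pigouvian subsidy equals MEB at x*: 11.78 + 0.18×48.7343 = 20.5522.

subsidy = $20.55 per unit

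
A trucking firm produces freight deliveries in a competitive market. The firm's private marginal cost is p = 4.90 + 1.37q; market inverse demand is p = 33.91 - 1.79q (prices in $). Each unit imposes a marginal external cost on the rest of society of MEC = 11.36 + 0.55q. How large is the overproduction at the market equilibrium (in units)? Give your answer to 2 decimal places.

Market equilibrium (private): 4.90 + 1.37q = 33.91 - 1.79q → q_m = 9.1804.
Social marginal cost = private MC + MEC = 16.26 + 1.92q.
Set SMC = demand: 16.26 + 1.92q = 33.91 - 1.79q → q* = 4.7574.
Gap = |9.1804 − 4.7574| = 4.4230.

4.42 units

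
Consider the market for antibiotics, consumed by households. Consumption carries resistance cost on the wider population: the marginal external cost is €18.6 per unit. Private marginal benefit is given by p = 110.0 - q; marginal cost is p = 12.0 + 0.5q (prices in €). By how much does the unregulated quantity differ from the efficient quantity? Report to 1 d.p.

12.4 units

Market equilibrium (private): 12.0 + 0.5q = 110.0 - q → q_m = 65.3333.
Social marginal benefit = demand − MEC = 91.4 - q.
Set SMB = MC: 91.4 - q = 12.0 + 0.5q → q* = 52.9333.
Gap = |65.3333 − 52.9333| = 12.4000.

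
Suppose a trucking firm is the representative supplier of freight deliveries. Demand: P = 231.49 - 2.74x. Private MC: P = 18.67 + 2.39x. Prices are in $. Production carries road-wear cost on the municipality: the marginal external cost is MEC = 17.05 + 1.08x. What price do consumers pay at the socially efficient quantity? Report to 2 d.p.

Social marginal cost = private MC + MEC = 35.72 + 3.47x.
Set SMC = demand: 35.72 + 3.47x = 231.49 - 2.74x → x* = 31.5250.
Consumer price on the demand curve at x*: 231.49 − 2.74×31.5250 = 145.1115.

P = $145.11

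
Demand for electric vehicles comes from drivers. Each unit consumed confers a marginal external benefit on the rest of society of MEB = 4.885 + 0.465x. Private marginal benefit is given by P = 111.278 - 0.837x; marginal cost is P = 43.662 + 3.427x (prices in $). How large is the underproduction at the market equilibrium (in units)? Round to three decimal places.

3.227 units

Market equilibrium (private): 43.662 + 3.427x = 111.278 - 0.837x → x_m = 15.8574.
Social marginal benefit = demand + MEB = 116.163 - 0.372x.
Set SMB = MC: 116.163 - 0.372x = 43.662 + 3.427x → x* = 19.0842.
Gap = |15.8574 − 19.0842| = 3.2268.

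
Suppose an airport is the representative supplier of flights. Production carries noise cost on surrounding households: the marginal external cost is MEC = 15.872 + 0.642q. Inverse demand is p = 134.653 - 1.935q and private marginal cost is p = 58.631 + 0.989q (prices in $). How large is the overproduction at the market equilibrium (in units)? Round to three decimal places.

Market equilibrium (private): 58.631 + 0.989q = 134.653 - 1.935q → q_m = 25.9993.
Social marginal cost = private MC + MEC = 74.503 + 1.631q.
Set SMC = demand: 74.503 + 1.631q = 134.653 - 1.935q → q* = 16.8676.
Gap = |25.9993 − 16.8676| = 9.1317.

9.132 units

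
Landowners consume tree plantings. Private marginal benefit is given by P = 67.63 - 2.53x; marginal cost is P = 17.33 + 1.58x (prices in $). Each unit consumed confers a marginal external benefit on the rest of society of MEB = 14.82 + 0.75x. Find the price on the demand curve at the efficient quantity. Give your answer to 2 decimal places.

P = $18.60

Social marginal benefit = demand + MEB = 82.45 - 1.78x.
Set SMB = MC: 82.45 - 1.78x = 17.33 + 1.58x → x* = 19.3810.
Consumer price on the demand curve at x*: 67.63 − 2.53×19.3810 = 18.5961.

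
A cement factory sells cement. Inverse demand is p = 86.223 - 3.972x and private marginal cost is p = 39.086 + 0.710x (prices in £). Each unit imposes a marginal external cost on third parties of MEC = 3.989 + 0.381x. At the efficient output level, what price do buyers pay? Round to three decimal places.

P = £52.373

Social marginal cost = private MC + MEC = 43.075 + 1.091x.
Set SMC = demand: 43.075 + 1.091x = 86.223 - 3.972x → x* = 8.5222.
Consumer price on the demand curve at x*: 86.223 − 3.972×8.5222 = 52.3728.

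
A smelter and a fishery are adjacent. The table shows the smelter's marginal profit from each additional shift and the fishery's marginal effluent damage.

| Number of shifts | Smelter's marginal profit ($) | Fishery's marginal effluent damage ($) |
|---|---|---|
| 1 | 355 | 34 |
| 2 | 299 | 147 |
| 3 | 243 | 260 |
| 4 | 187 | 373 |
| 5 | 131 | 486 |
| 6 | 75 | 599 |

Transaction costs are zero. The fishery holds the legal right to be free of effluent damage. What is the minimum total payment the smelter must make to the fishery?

$181

Efficient level: marginal profit ≥ marginal effluent damage through level 2, so k* = 2.
With the fishery holding the right, the smelter must at least compensate total damage at k*: 34 + 147 = 181.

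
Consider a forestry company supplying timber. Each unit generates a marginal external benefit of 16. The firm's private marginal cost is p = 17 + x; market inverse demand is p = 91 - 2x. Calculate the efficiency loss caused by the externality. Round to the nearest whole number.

Market equilibrium (private): 17 + x = 91 - 2x → x_m = 24.6667.
Social marginal cost = private MC − MEB = 1 + x.
Set SMC = demand: 1 + x = 91 - 2x → x* = 30.0000.
The welfare-loss triangle has base |x_m − x*| and height MEB(x_m) (the vertical gap between SMC and demand is zero at x* and MEB at x_m).
DWL = ½ × 5.3333 × 16.0000 = 42.6664.

DWL = 43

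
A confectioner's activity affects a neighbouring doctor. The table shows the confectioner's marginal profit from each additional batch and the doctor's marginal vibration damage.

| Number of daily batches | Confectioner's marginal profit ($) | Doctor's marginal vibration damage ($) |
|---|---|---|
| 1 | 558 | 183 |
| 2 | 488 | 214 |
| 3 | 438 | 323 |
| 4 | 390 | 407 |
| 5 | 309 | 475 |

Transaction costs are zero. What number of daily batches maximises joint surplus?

Bargaining reaches the level where marginal profit last exceeds marginal vibration damage.
That holds through level 3 (438 ≥ 323) but not at 4 (390 < 407).

3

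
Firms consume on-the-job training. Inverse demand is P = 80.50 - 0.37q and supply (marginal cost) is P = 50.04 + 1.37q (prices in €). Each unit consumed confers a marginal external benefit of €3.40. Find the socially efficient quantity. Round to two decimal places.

q* = 19.46

Social marginal benefit = demand + MEB = 83.90 - 0.37q.
Set SMB = MC: 83.90 - 0.37q = 50.04 + 1.37q → q* = 19.4598.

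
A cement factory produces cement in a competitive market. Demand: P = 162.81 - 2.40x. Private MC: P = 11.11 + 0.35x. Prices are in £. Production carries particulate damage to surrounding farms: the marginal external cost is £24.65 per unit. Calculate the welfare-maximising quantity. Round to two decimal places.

x* = 46.20

Social marginal cost = private MC + MEC = 35.76 + 0.35x.
Set SMC = demand: 35.76 + 0.35x = 162.81 - 2.40x → x* = 46.2000.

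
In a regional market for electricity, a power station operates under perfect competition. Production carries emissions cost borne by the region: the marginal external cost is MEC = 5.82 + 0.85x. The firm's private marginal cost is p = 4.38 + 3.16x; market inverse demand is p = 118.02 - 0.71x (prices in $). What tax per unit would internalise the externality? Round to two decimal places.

tax = $25.24 per unit

Social marginal cost = private MC + MEC = 10.20 + 4.01x.
Set SMC = demand: 10.20 + 4.01x = 118.02 - 0.71x → x* = 22.8432.
The Pigouvian tax equals MEC at x*: 5.82 + 0.85×22.8432 = 25.2367.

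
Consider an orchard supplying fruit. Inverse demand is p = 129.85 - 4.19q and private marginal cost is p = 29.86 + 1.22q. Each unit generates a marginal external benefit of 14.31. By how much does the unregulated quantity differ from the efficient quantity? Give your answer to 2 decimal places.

Market equilibrium (private): 29.86 + 1.22q = 129.85 - 4.19q → q_m = 18.4824.
Social marginal cost = private MC − MEB = 15.55 + 1.22q.
Set SMC = demand: 15.55 + 1.22q = 129.85 - 4.19q → q* = 21.1275.
Gap = |18.4824 − 21.1275| = 2.6451.

2.65 units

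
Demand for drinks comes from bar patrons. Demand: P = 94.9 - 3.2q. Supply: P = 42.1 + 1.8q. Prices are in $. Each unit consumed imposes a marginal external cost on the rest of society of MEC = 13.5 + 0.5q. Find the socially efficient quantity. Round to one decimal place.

Social marginal benefit = demand − MEC = 81.4 - 3.7q.
Set SMB = MC: 81.4 - 3.7q = 42.1 + 1.8q → q* = 7.1455.

q* = 7.1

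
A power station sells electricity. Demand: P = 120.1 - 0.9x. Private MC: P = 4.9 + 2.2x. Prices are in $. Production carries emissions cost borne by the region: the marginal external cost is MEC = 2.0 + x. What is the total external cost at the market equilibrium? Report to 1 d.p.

Market equilibrium (private): 4.9 + 2.2x = 120.1 - 0.9x → x_m = 37.1613.
Total external cost = ∫₀^{x_m} (2.0 + 1.0x) dx = 2.0×37.1613 + ½×1.0×37.1613² = 764.8037.

$764.8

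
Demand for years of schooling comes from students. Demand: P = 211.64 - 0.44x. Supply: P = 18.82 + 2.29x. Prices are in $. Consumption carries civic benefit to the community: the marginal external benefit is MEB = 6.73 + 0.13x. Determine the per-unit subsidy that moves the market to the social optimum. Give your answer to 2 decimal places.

Social marginal benefit = demand + MEB = 218.37 - 0.31x.
Set SMB = MC: 218.37 - 0.31x = 18.82 + 2.29x → x* = 76.7500.
The Pigouvian subsidy equals MEB at x*: 6.73 + 0.13×76.7500 = 16.7075.

subsidy = $16.71 per unit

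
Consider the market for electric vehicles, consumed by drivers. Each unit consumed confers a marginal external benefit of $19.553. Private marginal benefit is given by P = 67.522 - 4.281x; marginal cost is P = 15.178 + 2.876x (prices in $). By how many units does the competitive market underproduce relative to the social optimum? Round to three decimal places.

2.732 units

Market equilibrium (private): 15.178 + 2.876x = 67.522 - 4.281x → x_m = 7.3137.
Social marginal benefit = demand + MEB = 87.075 - 4.281x.
Set SMB = MC: 87.075 - 4.281x = 15.178 + 2.876x → x* = 10.0457.
Gap = |7.3137 − 10.0457| = 2.7320.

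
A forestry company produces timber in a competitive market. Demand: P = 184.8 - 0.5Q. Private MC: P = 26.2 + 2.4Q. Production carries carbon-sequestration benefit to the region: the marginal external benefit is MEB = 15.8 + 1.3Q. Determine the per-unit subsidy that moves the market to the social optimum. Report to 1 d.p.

Social marginal cost = private MC − MEB = 10.4 + 1.1Q.
Set SMC = demand: 10.4 + 1.1Q = 184.8 - 0.5Q → Q* = 109.0000.
The Pigouvian subsidy equals MEB at Q*: 15.8 + 1.3×109.0000 = 157.5000.

subsidy = 157.5 per unit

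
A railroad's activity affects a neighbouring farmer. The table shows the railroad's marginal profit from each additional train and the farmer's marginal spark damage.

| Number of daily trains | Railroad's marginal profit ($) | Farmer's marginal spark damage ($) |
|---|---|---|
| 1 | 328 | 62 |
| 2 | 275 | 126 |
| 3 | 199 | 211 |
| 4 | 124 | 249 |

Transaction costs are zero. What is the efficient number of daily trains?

2

Bargaining reaches the level where marginal profit last exceeds marginal spark damage.
That holds through level 2 (275 ≥ 126) but not at 3 (199 < 211).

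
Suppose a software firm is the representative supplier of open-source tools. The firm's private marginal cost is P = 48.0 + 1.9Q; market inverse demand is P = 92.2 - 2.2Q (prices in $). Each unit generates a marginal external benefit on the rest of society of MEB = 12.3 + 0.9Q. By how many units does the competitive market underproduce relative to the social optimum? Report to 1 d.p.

6.9 units

Market equilibrium (private): 48.0 + 1.9Q = 92.2 - 2.2Q → Q_m = 10.7805.
Social marginal cost = private MC − MEB = 35.7 + Q.
Set SMC = demand: 35.7 + Q = 92.2 - 2.2Q → Q* = 17.6563.
Gap = |10.7805 − 17.6563| = 6.8758.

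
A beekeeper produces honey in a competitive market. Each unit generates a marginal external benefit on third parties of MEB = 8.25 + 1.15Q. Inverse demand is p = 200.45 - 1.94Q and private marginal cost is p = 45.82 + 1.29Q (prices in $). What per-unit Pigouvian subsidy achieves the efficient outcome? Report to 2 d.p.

subsidy = $98.30 per unit

Social marginal cost = private MC − MEB = 37.57 + 0.14Q.
Set SMC = demand: 37.57 + 0.14Q = 200.45 - 1.94Q → Q* = 78.3077.
The Pigouvian subsidy equals MEB at Q*: 8.25 + 1.15×78.3077 = 98.3039.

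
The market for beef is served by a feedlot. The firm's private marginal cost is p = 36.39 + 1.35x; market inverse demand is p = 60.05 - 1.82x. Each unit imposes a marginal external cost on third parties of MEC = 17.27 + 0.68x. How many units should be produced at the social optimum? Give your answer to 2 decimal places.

x* = 1.66

Social marginal cost = private MC + MEC = 53.66 + 2.03x.
Set SMC = demand: 53.66 + 2.03x = 60.05 - 1.82x → x* = 1.6597.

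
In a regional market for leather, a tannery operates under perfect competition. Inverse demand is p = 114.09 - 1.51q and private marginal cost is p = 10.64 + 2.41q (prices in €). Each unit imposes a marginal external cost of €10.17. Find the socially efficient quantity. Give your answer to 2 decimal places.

q* = 23.80

Social marginal cost = private MC + MEC = 20.81 + 2.41q.
Set SMC = demand: 20.81 + 2.41q = 114.09 - 1.51q → q* = 23.7959.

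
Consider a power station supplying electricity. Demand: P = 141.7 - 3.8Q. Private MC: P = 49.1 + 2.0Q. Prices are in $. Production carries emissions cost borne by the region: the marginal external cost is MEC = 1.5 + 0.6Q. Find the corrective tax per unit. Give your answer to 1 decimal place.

Social marginal cost = private MC + MEC = 50.6 + 2.6Q.
Set SMC = demand: 50.6 + 2.6Q = 141.7 - 3.8Q → Q* = 14.2344.
The Pigouvian tax equals MEC at Q*: 1.5 + 0.6×14.2344 = 10.0406.

tax = $10.0 per unit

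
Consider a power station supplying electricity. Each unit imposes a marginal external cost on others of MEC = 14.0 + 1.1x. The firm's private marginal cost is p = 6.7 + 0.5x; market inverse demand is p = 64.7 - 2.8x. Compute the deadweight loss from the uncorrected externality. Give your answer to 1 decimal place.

Market equilibrium (private): 6.7 + 0.5x = 64.7 - 2.8x → x_m = 17.5758.
Social marginal cost = private MC + MEC = 20.7 + 1.6x.
Set SMC = demand: 20.7 + 1.6x = 64.7 - 2.8x → x* = 10.0000.
The loss is the area between SMC and demand from x* to x_m; with linear curves that's a triangle of height MEC(x_m).
DWL = ½ × 7.5758 × 33.3333 = 126.2632.

DWL = 126.3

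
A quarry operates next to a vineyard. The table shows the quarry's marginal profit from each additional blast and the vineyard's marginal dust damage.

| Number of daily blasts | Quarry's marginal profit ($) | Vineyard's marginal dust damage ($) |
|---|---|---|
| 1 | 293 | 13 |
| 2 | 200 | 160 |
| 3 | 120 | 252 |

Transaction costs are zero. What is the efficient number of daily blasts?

2

Bargaining reaches the level where marginal profit last exceeds marginal dust damage.
That holds through level 2 (200 ≥ 160) but not at 3 (120 < 252).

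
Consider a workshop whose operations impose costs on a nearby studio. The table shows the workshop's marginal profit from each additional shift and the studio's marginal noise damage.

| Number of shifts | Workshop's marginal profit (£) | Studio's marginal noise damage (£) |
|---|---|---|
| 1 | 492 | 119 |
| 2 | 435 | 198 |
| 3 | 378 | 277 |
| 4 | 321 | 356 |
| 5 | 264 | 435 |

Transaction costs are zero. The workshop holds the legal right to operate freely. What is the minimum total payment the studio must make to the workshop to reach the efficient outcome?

£585

Left alone the workshop would choose level 5 (marginal profit stays positive).
Efficient level: k* = 3 (marginal profit ≥ marginal noise damage through 3).
The studio must at least cover the workshop's forgone profit from cutting 5→3: 321 + 264 = 585.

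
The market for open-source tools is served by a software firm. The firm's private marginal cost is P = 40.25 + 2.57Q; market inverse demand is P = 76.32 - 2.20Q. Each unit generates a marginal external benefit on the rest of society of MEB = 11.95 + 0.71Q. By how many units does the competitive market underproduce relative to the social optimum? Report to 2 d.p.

Market equilibrium (private): 40.25 + 2.57Q = 76.32 - 2.20Q → Q_m = 7.5618.
Social marginal cost = private MC − MEB = 28.30 + 1.86Q.
Set SMC = demand: 28.30 + 1.86Q = 76.32 - 2.20Q → Q* = 11.8276.
Gap = |7.5618 − 11.8276| = 4.2658.

4.27 units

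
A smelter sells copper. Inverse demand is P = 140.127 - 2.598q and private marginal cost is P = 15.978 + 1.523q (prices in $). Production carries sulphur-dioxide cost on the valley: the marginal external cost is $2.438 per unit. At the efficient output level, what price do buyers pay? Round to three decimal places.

P = $63.397

Social marginal cost = private MC + MEC = 18.416 + 1.523q.
Set SMC = demand: 18.416 + 1.523q = 140.127 - 2.598q → q* = 29.5343.
Consumer price on the demand curve at q*: 140.127 − 2.598×29.5343 = 63.3969.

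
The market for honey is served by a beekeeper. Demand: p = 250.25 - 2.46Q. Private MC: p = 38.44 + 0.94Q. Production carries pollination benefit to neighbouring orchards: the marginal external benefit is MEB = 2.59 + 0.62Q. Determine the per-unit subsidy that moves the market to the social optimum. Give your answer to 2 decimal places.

subsidy = 50.41 per unit

Social marginal cost = private MC − MEB = 35.85 + 0.32Q.
Set SMC = demand: 35.85 + 0.32Q = 250.25 - 2.46Q → Q* = 77.1223.
The Pigouvian subsidy equals MEB at Q*: 2.59 + 0.62×77.1223 = 50.4058.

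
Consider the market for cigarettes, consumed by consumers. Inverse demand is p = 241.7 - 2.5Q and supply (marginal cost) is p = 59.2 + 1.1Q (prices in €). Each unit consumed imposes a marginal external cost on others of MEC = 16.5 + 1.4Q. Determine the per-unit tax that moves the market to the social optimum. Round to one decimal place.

tax = €63.0 per unit

Social marginal benefit = demand − MEC = 225.2 - 3.9Q.
Set SMB = MC: 225.2 - 3.9Q = 59.2 + 1.1Q → Q* = 33.2000.
The Pigouvian tax equals MEC at Q*: 16.5 + 1.4×33.2000 = 62.9800.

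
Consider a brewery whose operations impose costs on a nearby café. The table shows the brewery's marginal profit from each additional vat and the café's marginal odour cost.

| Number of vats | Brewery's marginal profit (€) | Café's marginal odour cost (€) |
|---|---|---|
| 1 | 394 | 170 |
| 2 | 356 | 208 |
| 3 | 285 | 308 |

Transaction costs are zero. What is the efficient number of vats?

Bargaining reaches the level where marginal profit last exceeds marginal odour cost.
That holds through level 2 (356 ≥ 208) but not at 3 (285 < 308).

2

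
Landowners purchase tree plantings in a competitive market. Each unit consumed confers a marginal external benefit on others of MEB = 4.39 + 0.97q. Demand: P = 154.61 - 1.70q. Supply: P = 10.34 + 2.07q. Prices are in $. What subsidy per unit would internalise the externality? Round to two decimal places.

Social marginal benefit = demand + MEB = 159.00 - 0.73q.
Set SMB = MC: 159.00 - 0.73q = 10.34 + 2.07q → q* = 53.0929.
The Pigouvian subsidy equals MEB at q*: 4.39 + 0.97×53.0929 = 55.8901.

subsidy = $55.89 per unit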